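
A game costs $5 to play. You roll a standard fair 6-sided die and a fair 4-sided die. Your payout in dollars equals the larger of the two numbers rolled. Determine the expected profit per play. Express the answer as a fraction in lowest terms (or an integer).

-13/12 dollars

Distribution of the larger of the two numbers rolled: 1 w.p. 1/24, 2 w.p. 1/8, 3 w.p. 5/24, 4 w.p. 7/24, 5 w.p. 1/6, 6 w.p. 1/6
E[payout] = (1/24)·1 + (1/8)·2 + (5/24)·3 + (7/24)·4 + (1/6)·5 + (1/6)·6 = 47/12
Expected profit = 47/12 − 5 = -13/12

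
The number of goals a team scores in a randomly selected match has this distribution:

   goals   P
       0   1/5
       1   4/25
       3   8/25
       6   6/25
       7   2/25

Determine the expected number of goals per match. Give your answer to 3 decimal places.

E[X] = (1/5)·0 + (4/25)·1 + (8/25)·3 + (6/25)·6 + (2/25)·7
     = 78/25 ≈ 3.120

3.120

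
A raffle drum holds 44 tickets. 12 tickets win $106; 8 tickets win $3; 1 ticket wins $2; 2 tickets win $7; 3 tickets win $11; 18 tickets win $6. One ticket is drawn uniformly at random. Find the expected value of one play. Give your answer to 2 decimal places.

$33.02

E[payout] = (12/44)·106 + (8/44)·3 + (1/44)·2 + (2/44)·7 + (3/44)·11 + (18/44)·6 = 1453/44
≈ $33.02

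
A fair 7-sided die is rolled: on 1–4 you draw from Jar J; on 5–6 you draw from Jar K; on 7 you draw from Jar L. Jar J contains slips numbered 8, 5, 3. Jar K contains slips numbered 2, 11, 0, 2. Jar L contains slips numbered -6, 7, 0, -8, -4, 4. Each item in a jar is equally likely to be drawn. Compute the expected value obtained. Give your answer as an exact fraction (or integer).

83/21

E[X | Jar J] = (8 + 5 + 3)/3 = 16/3
E[X | Jar K] = (2 + 11 + 0 + 2)/4 = 15/4
E[X | Jar L] = (-6 + 7 + 0 − 8 − 4 + 4)/6 = -7/6
E[X] = (4/7)·16/3 + (2/7)·15/4 + (1/7)·(-7/6) = 83/21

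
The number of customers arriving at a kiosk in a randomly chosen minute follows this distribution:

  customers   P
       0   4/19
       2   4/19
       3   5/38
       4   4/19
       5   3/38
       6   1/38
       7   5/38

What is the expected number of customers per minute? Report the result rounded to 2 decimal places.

3.13

E[X] = (4/19)·0 + (4/19)·2 + (5/38)·3 + (4/19)·4 + (3/38)·5 + (1/38)·6 + (5/38)·7
     = 119/38 ≈ 3.13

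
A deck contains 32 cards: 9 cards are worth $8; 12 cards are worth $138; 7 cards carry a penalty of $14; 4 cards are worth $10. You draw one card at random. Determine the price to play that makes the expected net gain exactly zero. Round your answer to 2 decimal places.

$52.19

E[payout] = (9/32)·8 + (12/32)·138 + (7/32)·(-14) + (4/32)·10 = 835/16
Fair fee = E[payout] = 835/16 ≈ $52.19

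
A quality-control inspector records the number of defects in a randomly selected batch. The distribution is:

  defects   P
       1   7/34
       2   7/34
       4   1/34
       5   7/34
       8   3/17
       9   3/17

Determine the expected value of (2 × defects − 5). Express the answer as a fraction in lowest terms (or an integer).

77/17

E[2x-5] = (7/34)·(-3) + (7/34)·(-1) + (1/34)·3 + (7/34)·5 + (3/17)·11 + (3/17)·13
     = 77/17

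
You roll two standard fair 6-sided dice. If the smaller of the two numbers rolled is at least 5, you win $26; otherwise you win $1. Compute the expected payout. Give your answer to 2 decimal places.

E[payout] = (8/9)·1 + (1/9)·26 = 34/9
≈ $3.78

$3.78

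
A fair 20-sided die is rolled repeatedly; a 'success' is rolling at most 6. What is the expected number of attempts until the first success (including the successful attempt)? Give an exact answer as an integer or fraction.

10/3

For a geometric distribution, E[trials] = 1/p = 1/(3/10) = 10/3.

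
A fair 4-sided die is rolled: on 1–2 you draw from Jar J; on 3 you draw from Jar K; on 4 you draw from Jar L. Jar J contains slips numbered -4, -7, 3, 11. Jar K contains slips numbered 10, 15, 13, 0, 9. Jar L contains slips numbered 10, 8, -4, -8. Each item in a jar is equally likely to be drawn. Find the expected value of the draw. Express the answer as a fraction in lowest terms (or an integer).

31/10

E[X | Jar J] = (-4 − 7 + 3 + 11)/4 = 3/4
E[X | Jar K] = (10 + 15 + 13 + 0 + 9)/5 = 47/5
E[X | Jar L] = (10 + 8 − 4 − 8)/4 = 3/2
E[X] = (1/2)·3/4 + (1/4)·47/5 + (1/4)·3/2 = 31/10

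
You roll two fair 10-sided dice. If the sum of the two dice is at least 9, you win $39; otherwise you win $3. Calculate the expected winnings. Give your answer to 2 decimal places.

$28.92

E[payout] = (7/25)·3 + (18/25)·39 = 723/25
≈ $28.92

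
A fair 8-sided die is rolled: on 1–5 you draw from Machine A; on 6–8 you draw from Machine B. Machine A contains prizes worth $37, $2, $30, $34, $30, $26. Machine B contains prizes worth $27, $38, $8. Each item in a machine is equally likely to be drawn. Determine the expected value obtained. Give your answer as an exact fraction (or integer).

411/16 dollars

E[X | Machine A] = (37 + 2 + 30 + 34 + 30 + 26)/6 = 53/2
E[X | Machine B] = (27 + 38 + 8)/3 = 73/3
E[X] = (5/8)·53/2 + (3/8)·73/3 = 411/16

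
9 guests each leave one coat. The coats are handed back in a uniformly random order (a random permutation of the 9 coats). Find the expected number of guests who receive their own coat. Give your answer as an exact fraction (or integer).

1

Let Xᵢ = 1 if person i gets their own coat. For each i, P(Xᵢ=1) = 1/9.
By linearity of expectation, E[X₁+…+X_9] = 9·(1/9) = 1.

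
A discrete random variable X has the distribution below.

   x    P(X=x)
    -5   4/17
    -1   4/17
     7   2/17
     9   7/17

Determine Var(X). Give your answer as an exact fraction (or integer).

10264/289

E[X] = (4/17)·(-5) + (4/17)·(-1) + (2/17)·7 + (7/17)·9 = 53/17
E[X²] = (4/17)·25 + (4/17)·1 + (2/17)·49 + (7/17)·81 = 769/17
Var(X) = 769/17 − (53/17)² = 10264/289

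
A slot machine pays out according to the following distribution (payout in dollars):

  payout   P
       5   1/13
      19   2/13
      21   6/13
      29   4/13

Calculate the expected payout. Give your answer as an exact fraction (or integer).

E[X] = (1/13)·5 + (2/13)·19 + (6/13)·21 + (4/13)·29
     = 285/13

285/13 dollars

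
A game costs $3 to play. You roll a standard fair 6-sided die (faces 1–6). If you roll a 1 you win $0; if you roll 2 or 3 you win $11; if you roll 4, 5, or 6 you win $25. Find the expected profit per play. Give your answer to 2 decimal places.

E[payout] = (1/6)·0 + (1/3)·11 + (1/2)·25 = 97/6
Expected profit = 97/6 − 3 = 79/6 ≈ $13.17

$13.17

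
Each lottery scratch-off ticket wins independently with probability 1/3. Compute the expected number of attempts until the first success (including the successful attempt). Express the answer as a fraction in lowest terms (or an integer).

3

For a geometric distribution, E[trials] = 1/p = 1/(1/3) = 3.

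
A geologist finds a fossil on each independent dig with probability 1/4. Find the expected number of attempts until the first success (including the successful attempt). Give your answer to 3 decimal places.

For a geometric distribution, E[trials] = 1/p = 1/(1/4) = 4.
≈ 4.000

4.000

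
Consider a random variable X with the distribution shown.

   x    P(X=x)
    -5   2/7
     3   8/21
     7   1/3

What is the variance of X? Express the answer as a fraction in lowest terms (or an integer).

E[X] = (2/7)·(-5) + (8/21)·3 + (1/3)·7 = 43/21
E[X²] = (2/7)·25 + (8/21)·9 + (1/3)·49 = 565/21
Var(X) = 565/21 − (43/21)² = 10016/441

10016/441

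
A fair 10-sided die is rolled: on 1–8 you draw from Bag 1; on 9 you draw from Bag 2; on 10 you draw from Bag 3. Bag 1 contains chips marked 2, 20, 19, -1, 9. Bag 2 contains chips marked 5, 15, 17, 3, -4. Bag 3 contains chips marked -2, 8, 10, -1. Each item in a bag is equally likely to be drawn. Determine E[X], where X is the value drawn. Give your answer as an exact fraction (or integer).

E[X | Bag 1] = (2 + 20 + 19 − 1 + 9)/5 = 49/5
E[X | Bag 2] = (5 + 15 + 17 + 3 − 4)/5 = 36/5
E[X | Bag 3] = (-2 + 8 + 10 − 1)/4 = 15/4
E[X] = (4/5)·49/5 + (1/10)·36/5 + (1/10)·15/4 = 1787/200

1787/200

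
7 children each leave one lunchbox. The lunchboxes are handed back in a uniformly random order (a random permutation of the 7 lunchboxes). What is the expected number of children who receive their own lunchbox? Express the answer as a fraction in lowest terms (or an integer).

Let Xᵢ = 1 if person i gets their own lunchbox. For each i, P(Xᵢ=1) = 1/7.
By linearity of expectation, E[X₁+…+X_7] = 7·(1/7) = 1.

1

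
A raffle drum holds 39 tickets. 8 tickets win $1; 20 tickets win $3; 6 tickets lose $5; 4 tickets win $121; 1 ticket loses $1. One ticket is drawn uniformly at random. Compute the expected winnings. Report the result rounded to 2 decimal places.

$13.36

E[payout] = (8/39)·1 + (20/39)·3 + (6/39)·(-5) + (4/39)·121 + (1/39)·(-1) = 521/39
≈ $13.36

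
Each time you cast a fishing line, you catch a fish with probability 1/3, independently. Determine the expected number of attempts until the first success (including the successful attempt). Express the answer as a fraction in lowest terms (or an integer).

For a geometric distribution, E[trials] = 1/p = 1/(1/3) = 3.

3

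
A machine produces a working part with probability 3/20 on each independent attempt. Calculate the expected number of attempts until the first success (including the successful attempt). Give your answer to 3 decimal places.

For a geometric distribution, E[trials] = 1/p = 1/(3/20) = 20/3.
≈ 6.667

6.667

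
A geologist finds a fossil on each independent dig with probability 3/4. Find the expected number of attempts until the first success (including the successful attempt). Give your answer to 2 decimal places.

For a geometric distribution, E[trials] = 1/p = 1/(3/4) = 4/3.
≈ 1.33

1.33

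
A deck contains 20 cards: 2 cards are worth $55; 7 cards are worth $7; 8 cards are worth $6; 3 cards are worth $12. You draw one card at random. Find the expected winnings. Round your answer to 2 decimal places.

E[payout] = (2/20)·55 + (7/20)·7 + (8/20)·6 + (3/20)·12 = 243/20
≈ $12.15

$12.15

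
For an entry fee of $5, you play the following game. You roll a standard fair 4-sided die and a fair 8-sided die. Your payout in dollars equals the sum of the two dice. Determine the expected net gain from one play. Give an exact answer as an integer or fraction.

$2

Distribution of the sum of the two dice: 2 w.p. 1/32, 3 w.p. 1/16, 4 w.p. 3/32, 5 w.p. 1/8, 6 w.p. 1/8, 7 w.p. 1/8, …
E[payout] = (1/32)·2 + (1/16)·3 + (3/32)·4 + (1/8)·5 + (1/8)·6 + (1/8)·7 + (1/8)·8 + (1/8)·9 + (3/32)·10 + (1/16)·11 + (1/32)·12 = 7
Expected profit = 7 − 5 = 2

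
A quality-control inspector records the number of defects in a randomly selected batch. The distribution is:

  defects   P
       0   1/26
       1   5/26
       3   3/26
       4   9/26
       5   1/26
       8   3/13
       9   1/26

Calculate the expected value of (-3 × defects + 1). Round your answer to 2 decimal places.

-11.92

E[-3x+1] = (1/26)·1 + (5/26)·(-2) + (3/26)·(-8) + (9/26)·(-11) + (1/26)·(-14) + (3/13)·(-23) + (1/26)·(-26)
     = -155/13 ≈ -11.92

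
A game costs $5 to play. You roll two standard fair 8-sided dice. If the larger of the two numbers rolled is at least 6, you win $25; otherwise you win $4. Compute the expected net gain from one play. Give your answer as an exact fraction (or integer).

E[payout] = (25/64)·4 + (39/64)·25 = 1075/64
Expected profit = 1075/64 − 5 = 755/64

755/64 dollars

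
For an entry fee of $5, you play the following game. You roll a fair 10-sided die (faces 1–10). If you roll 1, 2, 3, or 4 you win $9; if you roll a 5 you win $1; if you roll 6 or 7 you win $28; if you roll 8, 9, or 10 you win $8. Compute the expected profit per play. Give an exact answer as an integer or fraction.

67/10 dollars

E[payout] = (1/10)·1 + (3/10)·8 + (2/5)·9 + (1/5)·28 = 117/10
Expected profit = 117/10 − 5 = 67/10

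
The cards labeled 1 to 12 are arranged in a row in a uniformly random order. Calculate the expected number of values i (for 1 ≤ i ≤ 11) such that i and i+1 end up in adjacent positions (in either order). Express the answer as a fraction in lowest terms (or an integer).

For each i ∈ {1,…,11}, let Xᵢ = 1 if i and i+1 are adjacent. P(Xᵢ=1) = 2·(12−1)!/12! = 2/12.
By linearity, E[ΣXᵢ] = (11)·(2/12) = 11/6.

11/6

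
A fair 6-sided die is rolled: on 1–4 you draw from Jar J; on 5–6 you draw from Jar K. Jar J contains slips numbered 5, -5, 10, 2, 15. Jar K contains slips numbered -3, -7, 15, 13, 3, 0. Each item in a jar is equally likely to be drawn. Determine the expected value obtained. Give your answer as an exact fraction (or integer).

E[X | Jar J] = (5 − 5 + 10 + 2 + 15)/5 = 27/5
E[X | Jar K] = (-3 − 7 + 15 + 13 + 3 + 0)/6 = 7/2
E[X] = (2/3)·27/5 + (1/3)·7/2 = 143/30

143/30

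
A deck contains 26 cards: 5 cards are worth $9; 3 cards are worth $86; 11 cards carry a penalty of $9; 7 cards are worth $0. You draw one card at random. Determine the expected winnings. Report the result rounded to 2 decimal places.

$7.85

E[payout] = (5/26)·9 + (3/26)·86 + (11/26)·(-9) + (7/26)·0 = 102/13
≈ $7.85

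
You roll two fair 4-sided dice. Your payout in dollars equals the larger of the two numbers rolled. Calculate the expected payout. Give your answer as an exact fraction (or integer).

25/8 dollars

Distribution of the larger of the two numbers rolled: 1 w.p. 1/16, 2 w.p. 3/16, 3 w.p. 5/16, 4 w.p. 7/16
E[payout] = (1/16)·1 + (3/16)·2 + (5/16)·3 + (7/16)·4 = 25/8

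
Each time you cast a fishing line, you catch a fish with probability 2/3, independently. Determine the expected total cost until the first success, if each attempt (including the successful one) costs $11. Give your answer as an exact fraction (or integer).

33/2 dollars

E[#attempts] = 1/p = 3/2; E[cost] = 11·3/2 = 33/2.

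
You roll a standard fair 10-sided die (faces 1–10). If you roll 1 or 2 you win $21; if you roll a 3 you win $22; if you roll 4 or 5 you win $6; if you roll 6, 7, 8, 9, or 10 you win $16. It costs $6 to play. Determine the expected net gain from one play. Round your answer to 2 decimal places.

E[payout] = (1/5)·6 + (1/2)·16 + (1/5)·21 + (1/10)·22 = 78/5
Expected profit = 78/5 − 6 = 48/5 ≈ $9.60

$9.60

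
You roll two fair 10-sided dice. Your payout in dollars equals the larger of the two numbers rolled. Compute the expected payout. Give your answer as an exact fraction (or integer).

Distribution of the larger of the two numbers rolled: 1 w.p. 1/100, 2 w.p. 3/100, 3 w.p. 1/20, 4 w.p. 7/100, 5 w.p. 9/100, 6 w.p. 11/100, …
E[payout] = (1/100)·1 + (3/100)·2 + (1/20)·3 + (7/100)·4 + (9/100)·5 + (11/100)·6 + (13/100)·7 + (3/20)·8 + (17/100)·9 + (19/100)·10 = 143/20

143/20 dollars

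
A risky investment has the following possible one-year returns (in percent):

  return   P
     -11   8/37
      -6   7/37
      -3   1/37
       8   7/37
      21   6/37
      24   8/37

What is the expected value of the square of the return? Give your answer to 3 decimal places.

E[X²] = (8/37)·121 + (7/37)·36 + (1/37)·9 + (7/37)·64 + (6/37)·441 + (8/37)·576
     = 8931/37 ≈ 241.378

241.378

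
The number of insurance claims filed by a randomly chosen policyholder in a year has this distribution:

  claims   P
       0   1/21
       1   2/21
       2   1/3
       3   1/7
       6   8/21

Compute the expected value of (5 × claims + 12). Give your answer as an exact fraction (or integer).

617/21

E[5x+12] = (1/21)·12 + (2/21)·17 + (1/3)·22 + (1/7)·27 + (8/21)·42
     = 617/21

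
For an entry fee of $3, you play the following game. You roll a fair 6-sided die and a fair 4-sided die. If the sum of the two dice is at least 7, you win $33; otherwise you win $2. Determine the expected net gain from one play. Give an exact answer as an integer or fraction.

E[payout] = (7/12)·2 + (5/12)·33 = 179/12
Expected profit = 179/12 − 3 = 143/12

143/12 dollars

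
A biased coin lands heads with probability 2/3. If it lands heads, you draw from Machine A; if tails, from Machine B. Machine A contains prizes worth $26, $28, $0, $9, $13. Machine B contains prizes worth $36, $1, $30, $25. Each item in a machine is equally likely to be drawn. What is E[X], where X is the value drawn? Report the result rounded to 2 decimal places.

E[X | Machine A] = (26 + 28 + 0 + 9 + 13)/5 = 76/5
E[X | Machine B] = (36 + 1 + 30 + 25)/4 = 23
E[X] = (2/3)·76/5 + (1/3)·23 = 89/5 ≈ 17.80

$17.80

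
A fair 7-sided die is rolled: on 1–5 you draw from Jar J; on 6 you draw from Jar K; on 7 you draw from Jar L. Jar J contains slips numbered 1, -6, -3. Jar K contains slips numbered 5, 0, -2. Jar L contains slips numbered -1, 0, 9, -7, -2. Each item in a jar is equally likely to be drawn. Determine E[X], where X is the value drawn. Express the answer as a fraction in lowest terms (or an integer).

E[X | Jar J] = (1 − 6 − 3)/3 = -8/3
E[X | Jar K] = (5 + 0 − 2)/3 = 1
E[X | Jar L] = (-1 + 0 + 9 − 7 − 2)/5 = -1/5
E[X] = (5/7)·(-8/3) + (1/7)·1 + (1/7)·(-1/5) = -188/105

-188/105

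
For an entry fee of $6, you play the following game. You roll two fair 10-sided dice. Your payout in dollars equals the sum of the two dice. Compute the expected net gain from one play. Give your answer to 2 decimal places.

Distribution of the sum of the two dice: 2 w.p. 1/100, 3 w.p. 1/50, 4 w.p. 3/100, 5 w.p. 1/25, 6 w.p. 1/20, 7 w.p. 3/50, …
E[payout] = (1/100)·2 + (1/50)·3 + (3/100)·4 + (1/25)·5 + (1/20)·6 + (3/50)·7 + (7/100)·8 + (2/25)·9 + (9/100)·10 + (1/10)·11 + (9/100)·12 + (2/25)·13 + (7/100)·14 + (3/50)·15 + (1/20)·16 + (1/25)·17 + (3/100)·18 + (1/50)·19 + (1/100)·20 = 11
Expected profit = 11 − 6 = 5 ≈ $5.00

$5.00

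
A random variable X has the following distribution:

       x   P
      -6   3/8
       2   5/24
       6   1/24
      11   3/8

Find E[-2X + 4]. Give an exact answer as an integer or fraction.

E[-2x+4] = (3/8)·16 + (5/24)·0 + (1/24)·(-8) + (3/8)·(-18)
     = -13/12

-13/12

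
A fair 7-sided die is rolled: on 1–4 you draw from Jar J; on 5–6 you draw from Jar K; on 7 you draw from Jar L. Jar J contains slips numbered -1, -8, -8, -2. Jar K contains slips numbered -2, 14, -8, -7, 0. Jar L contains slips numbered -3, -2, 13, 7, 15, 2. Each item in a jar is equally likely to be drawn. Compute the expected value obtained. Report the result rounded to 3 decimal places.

E[X | Jar J] = (-1 − 8 − 8 − 2)/4 = -19/4
E[X | Jar K] = (-2 + 14 − 8 − 7 + 0)/5 = -3/5
E[X | Jar L] = (-3 − 2 + 13 + 7 + 15 + 2)/6 = 16/3
E[X] = (4/7)·(-19/4) + (2/7)·(-3/5) + (1/7)·16/3 = -223/105 ≈ -2.124

-2.124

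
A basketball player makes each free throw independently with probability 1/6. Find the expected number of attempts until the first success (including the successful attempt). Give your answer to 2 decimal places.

For a geometric distribution, E[trials] = 1/p = 1/(1/6) = 6.
≈ 6.00

6.00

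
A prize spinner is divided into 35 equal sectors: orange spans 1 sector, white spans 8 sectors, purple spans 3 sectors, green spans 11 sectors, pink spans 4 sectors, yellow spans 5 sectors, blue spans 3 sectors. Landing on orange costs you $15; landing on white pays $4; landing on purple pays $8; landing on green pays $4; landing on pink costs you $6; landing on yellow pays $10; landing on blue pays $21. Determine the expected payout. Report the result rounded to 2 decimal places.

E[payout] = (1/35)·(-15) + (8/35)·4 + (3/35)·8 + (11/35)·4 + (4/35)·(-6) + (5/35)·10 + (3/35)·21 = 174/35
≈ $4.97

$4.97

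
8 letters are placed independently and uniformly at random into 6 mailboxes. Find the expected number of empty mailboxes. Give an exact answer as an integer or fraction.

Let Xⱼ=1 if mailbox j is empty. P(Xⱼ=1) = ((6-1)/6)^8 = 390625/1679616.
By linearity, E[#empty] = 6·390625/1679616 = 390625/279936.

390625/279936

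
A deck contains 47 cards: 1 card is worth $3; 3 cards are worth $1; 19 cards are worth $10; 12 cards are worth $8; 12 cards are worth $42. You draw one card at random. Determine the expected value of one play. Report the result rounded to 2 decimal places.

$16.94

E[payout] = (1/47)·3 + (3/47)·1 + (19/47)·10 + (12/47)·8 + (12/47)·42 = 796/47
≈ $16.94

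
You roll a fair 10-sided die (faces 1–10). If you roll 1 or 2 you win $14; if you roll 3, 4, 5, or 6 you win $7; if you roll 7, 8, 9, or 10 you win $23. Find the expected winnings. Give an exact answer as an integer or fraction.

E[payout] = (2/5)·7 + (1/5)·14 + (2/5)·23 = 74/5

74/5 dollars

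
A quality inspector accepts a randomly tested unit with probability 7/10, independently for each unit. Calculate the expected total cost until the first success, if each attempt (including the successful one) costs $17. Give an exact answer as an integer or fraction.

170/7 dollars

E[#attempts] = 1/p = 10/7; E[cost] = 17·10/7 = 170/7.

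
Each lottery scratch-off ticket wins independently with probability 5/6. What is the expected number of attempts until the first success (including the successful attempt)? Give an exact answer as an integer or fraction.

6/5

For a geometric distribution, E[trials] = 1/p = 1/(5/6) = 6/5.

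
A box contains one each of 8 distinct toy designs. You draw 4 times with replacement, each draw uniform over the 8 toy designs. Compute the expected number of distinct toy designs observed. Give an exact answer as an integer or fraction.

1695/512

Let Xⱼ=1 if type j appears at least once. P(Xⱼ=1) = 1 − ((8−1)/8)^4 = 1695/4096.
E[#distinct] = 8·1695/4096 = 1695/512.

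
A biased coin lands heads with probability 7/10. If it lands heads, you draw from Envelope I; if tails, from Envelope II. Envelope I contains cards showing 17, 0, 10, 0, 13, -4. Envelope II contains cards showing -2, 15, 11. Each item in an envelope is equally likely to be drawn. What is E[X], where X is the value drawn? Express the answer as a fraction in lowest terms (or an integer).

E[X | Envelope I] = (17 + 0 + 10 + 0 + 13 − 4)/6 = 6
E[X | Envelope II] = (-2 + 15 + 11)/3 = 8
E[X] = (7/10)·6 + (3/10)·8 = 33/5

33/5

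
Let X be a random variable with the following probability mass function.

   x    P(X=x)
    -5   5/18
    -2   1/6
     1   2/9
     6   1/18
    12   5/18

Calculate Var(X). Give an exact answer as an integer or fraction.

1625/36

E[X] = (5/18)·(-5) + (1/6)·(-2) + (2/9)·1 + (1/18)·6 + (5/18)·12 = 13/6
E[X²] = (5/18)·25 + (1/6)·4 + (2/9)·1 + (1/18)·36 + (5/18)·144 = 299/6
Var(X) = 299/6 − (13/6)² = 1625/36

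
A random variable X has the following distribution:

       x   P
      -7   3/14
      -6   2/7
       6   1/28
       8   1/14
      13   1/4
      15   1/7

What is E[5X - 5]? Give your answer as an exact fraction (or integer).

275/28

E[5x-5] = (3/14)·(-40) + (2/7)·(-35) + (1/28)·25 + (1/14)·35 + (1/4)·60 + (1/7)·70
     = 275/28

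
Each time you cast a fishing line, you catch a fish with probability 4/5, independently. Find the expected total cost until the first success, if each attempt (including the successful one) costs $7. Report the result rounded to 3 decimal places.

$8.750

E[#attempts] = 1/p = 5/4; E[cost] = 7·5/4 = 35/4.
≈ 8.750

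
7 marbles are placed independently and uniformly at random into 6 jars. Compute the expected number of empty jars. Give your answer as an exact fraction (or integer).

78125/46656

Let Xⱼ=1 if jar j is empty. P(Xⱼ=1) = ((6-1)/6)^7 = 78125/279936.
By linearity, E[#empty] = 6·78125/279936 = 78125/46656.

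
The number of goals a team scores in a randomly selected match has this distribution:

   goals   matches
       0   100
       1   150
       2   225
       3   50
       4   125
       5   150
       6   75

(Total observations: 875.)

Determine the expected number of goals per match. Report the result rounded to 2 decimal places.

Total = 875, so P(goals=0) = 100/875, etc.
E[X] = (4/35)·0 + (6/35)·1 + (9/35)·2 + (2/35)·3 + (1/7)·4 + (6/35)·5 + (3/35)·6
     = 14/5 ≈ 2.80

2.80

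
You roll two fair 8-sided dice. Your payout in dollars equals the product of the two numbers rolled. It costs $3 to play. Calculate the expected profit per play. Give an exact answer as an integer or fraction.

Distribution of the product of the two numbers rolled: 1 w.p. 1/64, 2 w.p. 1/32, 3 w.p. 1/32, 4 w.p. 3/64, 5 w.p. 1/32, 6 w.p. 1/16, …
E[payout] = (1/64)·1 + (1/32)·2 + (1/32)·3 + (3/64)·4 + (1/32)·5 + (1/16)·6 + (1/32)·7 + (1/16)·8 + (1/64)·9 + (1/32)·10 + (1/16)·12 + (1/32)·14 + (1/32)·15 + (3/64)·16 + (1/32)·18 + (1/32)·20 + (1/32)·21 + (1/16)·24 + (1/64)·25 + (1/32)·28 + (1/32)·30 + (1/32)·32 + (1/32)·35 + (1/64)·36 + (1/32)·40 + (1/32)·42 + (1/32)·48 + (1/64)·49 + (1/32)·56 + (1/64)·64 = 81/4
Expected profit = 81/4 − 3 = 69/4

69/4 dollars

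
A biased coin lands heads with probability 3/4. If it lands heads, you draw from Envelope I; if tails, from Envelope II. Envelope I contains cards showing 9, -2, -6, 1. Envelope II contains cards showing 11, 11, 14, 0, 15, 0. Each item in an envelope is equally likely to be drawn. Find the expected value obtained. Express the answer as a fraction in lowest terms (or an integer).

E[X | Envelope I] = (9 − 2 − 6 + 1)/4 = 1/2
E[X | Envelope II] = (11 + 11 + 14 + 0 + 15 + 0)/6 = 17/2
E[X] = (3/4)·1/2 + (1/4)·17/2 = 5/2

5/2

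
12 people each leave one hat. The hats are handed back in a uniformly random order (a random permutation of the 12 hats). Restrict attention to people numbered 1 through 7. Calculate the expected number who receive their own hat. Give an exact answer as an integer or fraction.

Let Xᵢ = 1 if person i gets their own hat. For each i, P(Xᵢ=1) = 1/12.
By linearity of expectation, E[X₁+…+X_7] = 7·(1/12) = 7/12.

7/12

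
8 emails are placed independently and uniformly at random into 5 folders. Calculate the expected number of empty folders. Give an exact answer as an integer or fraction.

Let Xⱼ=1 if folder j is empty. P(Xⱼ=1) = ((5-1)/5)^8 = 65536/390625.
By linearity, E[#empty] = 5·65536/390625 = 65536/78125.

65536/78125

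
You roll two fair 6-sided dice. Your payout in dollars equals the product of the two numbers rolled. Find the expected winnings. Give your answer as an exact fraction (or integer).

49/4 dollars

Distribution of the product of the two numbers rolled: 1 w.p. 1/36, 2 w.p. 1/18, 3 w.p. 1/18, 4 w.p. 1/12, 5 w.p. 1/18, 6 w.p. 1/9, …
E[payout] = (1/36)·1 + (1/18)·2 + (1/18)·3 + (1/12)·4 + (1/18)·5 + (1/9)·6 + (1/18)·8 + (1/36)·9 + (1/18)·10 + (1/9)·12 + (1/18)·15 + (1/36)·16 + (1/18)·18 + (1/18)·20 + (1/18)·24 + (1/36)·25 + (1/18)·30 + (1/36)·36 = 49/4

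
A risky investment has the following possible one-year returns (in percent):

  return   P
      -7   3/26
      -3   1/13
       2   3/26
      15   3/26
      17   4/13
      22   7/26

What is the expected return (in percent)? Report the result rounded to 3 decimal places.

E[X] = (3/26)·(-7) + (1/13)·(-3) + (3/26)·2 + (3/26)·15 + (4/13)·17 + (7/26)·22
     = 157/13 ≈ 12.077

12.077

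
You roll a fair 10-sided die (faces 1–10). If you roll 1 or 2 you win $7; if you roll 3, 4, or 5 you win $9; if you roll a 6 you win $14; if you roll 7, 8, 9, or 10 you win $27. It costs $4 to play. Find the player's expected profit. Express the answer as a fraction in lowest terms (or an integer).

123/10 dollars

E[payout] = (1/5)·7 + (3/10)·9 + (1/10)·14 + (2/5)·27 = 163/10
Expected profit = 163/10 − 4 = 123/10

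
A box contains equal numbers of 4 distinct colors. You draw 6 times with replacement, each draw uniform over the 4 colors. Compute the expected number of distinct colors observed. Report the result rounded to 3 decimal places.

3.288

Let Xⱼ=1 if type j appears at least once. P(Xⱼ=1) = 1 − ((4−1)/4)^6 = 3367/4096.
E[#distinct] = 4·3367/4096 = 3367/1024.
≈ 3.288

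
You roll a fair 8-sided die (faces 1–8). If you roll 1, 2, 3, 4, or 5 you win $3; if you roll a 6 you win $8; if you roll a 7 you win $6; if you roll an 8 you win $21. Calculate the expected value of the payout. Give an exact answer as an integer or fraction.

25/4 dollars

E[payout] = (5/8)·3 + (1/8)·6 + (1/8)·8 + (1/8)·21 = 25/4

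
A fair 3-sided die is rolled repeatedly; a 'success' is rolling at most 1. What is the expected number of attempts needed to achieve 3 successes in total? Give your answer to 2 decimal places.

9.00

By linearity (sum of 3 independent geometric waits), E[trials] = 3/p = 3/(1/3) = 9.
≈ 9.00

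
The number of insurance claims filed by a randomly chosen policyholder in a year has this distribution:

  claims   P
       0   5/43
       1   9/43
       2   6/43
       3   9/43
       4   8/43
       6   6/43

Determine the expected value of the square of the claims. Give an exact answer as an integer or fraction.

458/43

E[X²] = (5/43)·0 + (9/43)·1 + (6/43)·4 + (9/43)·9 + (8/43)·16 + (6/43)·36
     = 458/43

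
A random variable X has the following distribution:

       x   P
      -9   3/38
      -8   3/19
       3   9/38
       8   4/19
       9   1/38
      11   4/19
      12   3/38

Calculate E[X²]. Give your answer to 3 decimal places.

E[X²] = (3/38)·81 + (3/19)·64 + (9/38)·9 + (4/19)·64 + (1/38)·81 + (4/19)·121 + (3/38)·144
     = 2701/38 ≈ 71.079

71.079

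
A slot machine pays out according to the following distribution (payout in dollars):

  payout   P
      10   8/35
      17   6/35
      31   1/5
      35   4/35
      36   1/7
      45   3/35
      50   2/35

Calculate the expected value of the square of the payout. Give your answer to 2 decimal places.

906.17

E[X²] = (8/35)·100 + (6/35)·289 + (1/5)·961 + (4/35)·1225 + (1/7)·1296 + (3/35)·2025 + (2/35)·2500
     = 31716/35 ≈ 906.17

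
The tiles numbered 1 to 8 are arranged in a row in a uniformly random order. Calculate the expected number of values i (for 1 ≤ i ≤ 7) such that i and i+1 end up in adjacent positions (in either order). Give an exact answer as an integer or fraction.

7/4

For each i ∈ {1,…,7}, let Xᵢ = 1 if i and i+1 are adjacent. P(Xᵢ=1) = 2·(8−1)!/8! = 2/8.
By linearity, E[ΣXᵢ] = (7)·(2/8) = 7/4.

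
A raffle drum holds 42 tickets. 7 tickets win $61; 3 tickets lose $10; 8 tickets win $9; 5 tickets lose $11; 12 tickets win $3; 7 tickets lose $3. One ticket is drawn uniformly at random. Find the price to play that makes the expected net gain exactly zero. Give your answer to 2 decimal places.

$10.21

E[payout] = (7/42)·61 + (3/42)·(-10) + (8/42)·9 + (5/42)·(-11) + (12/42)·3 + (7/42)·(-3) = 143/14
Fair fee = E[payout] = 143/14 ≈ $10.21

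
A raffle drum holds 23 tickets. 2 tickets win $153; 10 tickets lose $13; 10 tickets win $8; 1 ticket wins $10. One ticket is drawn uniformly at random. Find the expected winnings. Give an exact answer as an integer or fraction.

E[payout] = (2/23)·153 + (10/23)·(-13) + (10/23)·8 + (1/23)·10 = 266/23

266/23 dollars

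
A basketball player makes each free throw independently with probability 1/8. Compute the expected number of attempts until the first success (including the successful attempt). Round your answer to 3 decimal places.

For a geometric distribution, E[trials] = 1/p = 1/(1/8) = 8.
≈ 8.000

8.000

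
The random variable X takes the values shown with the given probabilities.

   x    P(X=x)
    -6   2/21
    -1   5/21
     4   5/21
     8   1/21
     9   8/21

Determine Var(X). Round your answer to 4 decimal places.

E[X] = (2/21)·(-6) + (5/21)·(-1) + (5/21)·4 + (1/21)·8 + (8/21)·9 = 83/21
E[X²] = (2/21)·36 + (5/21)·1 + (5/21)·16 + (1/21)·64 + (8/21)·81 = 869/21
Var(X) = 869/21 − (83/21)² = 11360/441 ≈ 25.7596

25.7596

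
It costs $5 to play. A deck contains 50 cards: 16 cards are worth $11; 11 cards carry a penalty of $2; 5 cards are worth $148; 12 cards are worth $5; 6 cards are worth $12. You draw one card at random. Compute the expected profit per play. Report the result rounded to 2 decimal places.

E[payout] = (16/50)·11 + (11/50)·(-2) + (5/50)·148 + (12/50)·5 + (6/50)·12 = 513/25
Expected profit = 513/25 − 5 = 388/25 ≈ $15.52

$15.52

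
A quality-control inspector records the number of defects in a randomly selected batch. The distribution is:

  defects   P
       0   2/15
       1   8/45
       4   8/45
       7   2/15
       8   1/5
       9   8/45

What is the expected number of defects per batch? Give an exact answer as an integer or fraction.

226/45

E[X] = (2/15)·0 + (8/45)·1 + (8/45)·4 + (2/15)·7 + (1/5)·8 + (8/45)·9
     = 226/45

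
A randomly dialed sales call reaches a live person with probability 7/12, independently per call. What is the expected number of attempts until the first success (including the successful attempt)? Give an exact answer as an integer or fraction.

12/7

For a geometric distribution, E[trials] = 1/p = 1/(7/12) = 12/7.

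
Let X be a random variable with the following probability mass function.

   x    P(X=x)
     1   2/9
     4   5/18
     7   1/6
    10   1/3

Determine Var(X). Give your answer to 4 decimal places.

12.1389

E[X] = (2/9)·1 + (5/18)·4 + (1/6)·7 + (1/3)·10 = 35/6
E[X²] = (2/9)·1 + (5/18)·16 + (1/6)·49 + (1/3)·100 = 277/6
Var(X) = 277/6 − (35/6)² = 437/36 ≈ 12.1389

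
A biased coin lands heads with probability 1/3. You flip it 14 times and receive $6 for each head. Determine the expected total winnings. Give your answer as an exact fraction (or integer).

E[#heads] = 14·1/3 = 14/3 (linearity over flips).
E[winnings] = 6·14/3 = 28.

$28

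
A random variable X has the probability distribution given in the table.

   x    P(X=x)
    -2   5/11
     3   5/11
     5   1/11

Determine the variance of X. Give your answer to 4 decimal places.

E[X] = (5/11)·(-2) + (5/11)·3 + (1/11)·5 = 10/11
E[X²] = (5/11)·4 + (5/11)·9 + (1/11)·25 = 90/11
Var(X) = 90/11 − (10/11)² = 890/121 ≈ 7.3554

7.3554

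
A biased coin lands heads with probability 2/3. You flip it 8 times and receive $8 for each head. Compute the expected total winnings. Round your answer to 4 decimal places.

E[#heads] = 8·2/3 = 16/3 (linearity over flips).
E[winnings] = 8·16/3 = 128/3.
≈ 42.6667

$42.6667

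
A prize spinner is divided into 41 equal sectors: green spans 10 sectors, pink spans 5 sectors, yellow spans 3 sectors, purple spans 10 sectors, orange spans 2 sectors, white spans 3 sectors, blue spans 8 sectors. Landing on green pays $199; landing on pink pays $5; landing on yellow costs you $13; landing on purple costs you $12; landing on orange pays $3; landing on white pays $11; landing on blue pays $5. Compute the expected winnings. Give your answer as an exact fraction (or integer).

E[payout] = (10/41)·199 + (5/41)·5 + (3/41)·(-13) + (10/41)·(-12) + (2/41)·3 + (3/41)·11 + (8/41)·5 = 1935/41

1935/41 dollars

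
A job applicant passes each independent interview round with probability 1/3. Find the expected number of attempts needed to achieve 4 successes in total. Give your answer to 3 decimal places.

12.000

By linearity (sum of 4 independent geometric waits), E[trials] = 4/p = 4/(1/3) = 12.
≈ 12.000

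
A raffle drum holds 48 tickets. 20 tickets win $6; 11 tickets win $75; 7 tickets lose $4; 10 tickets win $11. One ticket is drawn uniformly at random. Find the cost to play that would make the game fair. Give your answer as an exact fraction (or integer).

1027/48 dollars

E[payout] = (20/48)·6 + (11/48)·75 + (7/48)·(-4) + (10/48)·11 = 1027/48
Fair fee = E[payout] = 1027/48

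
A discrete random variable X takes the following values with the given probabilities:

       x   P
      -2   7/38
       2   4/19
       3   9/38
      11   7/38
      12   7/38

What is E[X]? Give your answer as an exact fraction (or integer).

E[X] = (7/38)·(-2) + (4/19)·2 + (9/38)·3 + (7/38)·11 + (7/38)·12
     = 5

5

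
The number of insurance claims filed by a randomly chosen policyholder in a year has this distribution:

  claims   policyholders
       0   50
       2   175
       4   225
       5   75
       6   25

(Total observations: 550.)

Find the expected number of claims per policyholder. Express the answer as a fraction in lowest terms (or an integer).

71/22

Total = 550, so P(claims=0) = 50/550, etc.
E[X] = (1/11)·0 + (7/22)·2 + (9/22)·4 + (3/22)·5 + (1/22)·6
     = 71/22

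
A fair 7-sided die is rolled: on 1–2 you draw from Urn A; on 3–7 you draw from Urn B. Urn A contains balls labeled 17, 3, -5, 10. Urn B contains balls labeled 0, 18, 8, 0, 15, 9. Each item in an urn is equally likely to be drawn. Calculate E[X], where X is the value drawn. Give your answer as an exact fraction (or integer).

325/42

E[X | Urn A] = (17 + 3 − 5 + 10)/4 = 25/4
E[X | Urn B] = (0 + 18 + 8 + 0 + 15 + 9)/6 = 25/3
E[X] = (2/7)·25/4 + (5/7)·25/3 = 325/42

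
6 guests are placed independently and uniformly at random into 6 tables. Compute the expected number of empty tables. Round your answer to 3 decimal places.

Let Xⱼ=1 if table j is empty. P(Xⱼ=1) = ((6-1)/6)^6 = 15625/46656.
By linearity, E[#empty] = 6·15625/46656 = 15625/7776.
≈ 2.009

2.009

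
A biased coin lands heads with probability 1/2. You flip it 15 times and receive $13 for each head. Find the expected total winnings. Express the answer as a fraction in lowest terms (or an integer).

195/2 dollars

E[#heads] = 15·1/2 = 15/2 (linearity over flips).
E[winnings] = 13·15/2 = 195/2.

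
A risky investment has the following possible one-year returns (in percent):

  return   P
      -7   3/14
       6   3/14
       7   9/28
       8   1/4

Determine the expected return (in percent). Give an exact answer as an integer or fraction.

E[X] = (3/14)·(-7) + (3/14)·6 + (9/28)·7 + (1/4)·8
     = 113/28

113/28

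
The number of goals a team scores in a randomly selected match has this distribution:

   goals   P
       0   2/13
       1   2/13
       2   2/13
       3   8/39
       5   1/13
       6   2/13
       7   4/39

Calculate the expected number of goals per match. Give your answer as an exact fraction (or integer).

E[X] = (2/13)·0 + (2/13)·1 + (2/13)·2 + (8/39)·3 + (1/13)·5 + (2/13)·6 + (4/39)·7
     = 121/39

121/39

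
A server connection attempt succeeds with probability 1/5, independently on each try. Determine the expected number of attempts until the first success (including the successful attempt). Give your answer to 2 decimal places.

For a geometric distribution, E[trials] = 1/p = 1/(1/5) = 5.
≈ 5.00

5.00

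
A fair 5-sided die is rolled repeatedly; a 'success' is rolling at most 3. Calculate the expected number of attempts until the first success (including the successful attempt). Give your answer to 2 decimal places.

1.67

For a geometric distribution, E[trials] = 1/p = 1/(3/5) = 5/3.
≈ 1.67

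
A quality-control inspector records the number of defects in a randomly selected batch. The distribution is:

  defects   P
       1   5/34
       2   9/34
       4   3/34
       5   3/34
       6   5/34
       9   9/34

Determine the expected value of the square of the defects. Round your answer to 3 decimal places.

E[X²] = (5/34)·1 + (9/34)·4 + (3/34)·16 + (3/34)·25 + (5/34)·36 + (9/34)·81
     = 1073/34 ≈ 31.559

31.559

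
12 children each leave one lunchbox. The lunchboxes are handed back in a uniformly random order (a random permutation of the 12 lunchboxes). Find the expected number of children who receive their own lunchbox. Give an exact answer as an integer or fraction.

1

Let Xᵢ = 1 if person i gets their own lunchbox. For each i, P(Xᵢ=1) = 1/12.
By linearity of expectation, E[X₁+…+X_12] = 12·(1/12) = 1.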